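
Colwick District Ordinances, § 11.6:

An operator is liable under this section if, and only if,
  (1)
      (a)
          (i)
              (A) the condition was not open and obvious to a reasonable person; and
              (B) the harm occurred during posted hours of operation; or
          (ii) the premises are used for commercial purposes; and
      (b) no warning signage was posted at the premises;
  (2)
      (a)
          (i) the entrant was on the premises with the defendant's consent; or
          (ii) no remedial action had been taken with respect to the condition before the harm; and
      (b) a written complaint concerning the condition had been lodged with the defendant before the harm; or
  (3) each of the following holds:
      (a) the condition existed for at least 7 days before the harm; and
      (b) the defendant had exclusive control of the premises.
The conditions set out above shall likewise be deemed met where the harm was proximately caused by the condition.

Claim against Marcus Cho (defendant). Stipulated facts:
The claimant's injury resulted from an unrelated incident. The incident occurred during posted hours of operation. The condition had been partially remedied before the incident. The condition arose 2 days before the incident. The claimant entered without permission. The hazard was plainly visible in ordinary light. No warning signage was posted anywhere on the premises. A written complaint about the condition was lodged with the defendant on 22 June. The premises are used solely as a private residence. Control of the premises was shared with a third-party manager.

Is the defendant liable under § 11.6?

(A) not open/obvious — fails.
(B) during posted hours — holds.
(i) = F AND T = false.
(ii) commercial use — not met.
So (a) is not satisfied (F OR F).
(b) no signage posted — met.
(1): F AND T → false.
(i) consent to enter — fails.
(ii) no remedial action — not satisfied.
So (a) is not satisfied (F OR F).
(b) complaint lodged — holds.
(2) = F AND T = false.
(a) condition ≥7 days old — fails.
(b) exclusive control — not met.
(3): F AND F → false.
Overall: F OR F OR F → false.
Exception (proximate cause) — not satisfied.
Result: main false OR exception false → false.

No — not liable.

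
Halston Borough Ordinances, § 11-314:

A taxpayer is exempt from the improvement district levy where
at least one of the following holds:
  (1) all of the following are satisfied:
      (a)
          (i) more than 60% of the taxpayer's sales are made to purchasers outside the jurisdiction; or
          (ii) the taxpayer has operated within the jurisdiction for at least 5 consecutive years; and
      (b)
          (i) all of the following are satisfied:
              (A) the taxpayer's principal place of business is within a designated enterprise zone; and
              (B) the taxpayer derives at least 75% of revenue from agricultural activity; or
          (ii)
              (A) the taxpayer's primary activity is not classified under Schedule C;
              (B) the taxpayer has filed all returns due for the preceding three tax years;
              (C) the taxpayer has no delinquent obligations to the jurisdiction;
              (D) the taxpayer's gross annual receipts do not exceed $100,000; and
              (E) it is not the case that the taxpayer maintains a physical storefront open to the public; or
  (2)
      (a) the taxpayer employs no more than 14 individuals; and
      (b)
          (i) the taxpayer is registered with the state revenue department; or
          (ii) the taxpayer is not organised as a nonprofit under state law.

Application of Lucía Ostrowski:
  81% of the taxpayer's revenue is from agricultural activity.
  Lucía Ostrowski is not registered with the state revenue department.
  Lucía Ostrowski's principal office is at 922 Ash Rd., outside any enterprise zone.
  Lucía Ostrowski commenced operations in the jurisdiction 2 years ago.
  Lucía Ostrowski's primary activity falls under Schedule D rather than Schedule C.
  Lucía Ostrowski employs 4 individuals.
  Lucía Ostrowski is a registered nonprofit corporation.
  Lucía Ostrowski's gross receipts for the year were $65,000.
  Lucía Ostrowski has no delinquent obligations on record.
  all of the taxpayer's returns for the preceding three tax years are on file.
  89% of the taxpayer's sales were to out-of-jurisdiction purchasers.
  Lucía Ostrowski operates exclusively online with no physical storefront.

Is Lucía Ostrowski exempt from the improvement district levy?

(i) >60% out-of-jur. sales — holds.
(ii) ≥ 5 yrs in jurisdiction — fails.
(a): T OR F → true.
(A) in enterprise zone — not met.
(B) ≥75% agricultural — satisfied.
So (i) is not satisfied (F AND T).
(A) not (Schedule C activity) — holds.
(B) returns current — met.
(C) no delinquency — met.
(D) receipts ≤ $100,000 — holds.
(E) not (has storefront) — holds.
(ii) = T AND T AND T AND T AND T = true.
(b) = F OR T = true.
So (1) is satisfied (T AND T).
(a) ≤ 14 employees — met.
(i) state-registered — fails.
(ii) not (nonprofit) — not satisfied.
So (b) is not satisfied (F OR F).
(2) = T AND F = false.
So Overall is satisfied (T OR F).

Yes — exempt.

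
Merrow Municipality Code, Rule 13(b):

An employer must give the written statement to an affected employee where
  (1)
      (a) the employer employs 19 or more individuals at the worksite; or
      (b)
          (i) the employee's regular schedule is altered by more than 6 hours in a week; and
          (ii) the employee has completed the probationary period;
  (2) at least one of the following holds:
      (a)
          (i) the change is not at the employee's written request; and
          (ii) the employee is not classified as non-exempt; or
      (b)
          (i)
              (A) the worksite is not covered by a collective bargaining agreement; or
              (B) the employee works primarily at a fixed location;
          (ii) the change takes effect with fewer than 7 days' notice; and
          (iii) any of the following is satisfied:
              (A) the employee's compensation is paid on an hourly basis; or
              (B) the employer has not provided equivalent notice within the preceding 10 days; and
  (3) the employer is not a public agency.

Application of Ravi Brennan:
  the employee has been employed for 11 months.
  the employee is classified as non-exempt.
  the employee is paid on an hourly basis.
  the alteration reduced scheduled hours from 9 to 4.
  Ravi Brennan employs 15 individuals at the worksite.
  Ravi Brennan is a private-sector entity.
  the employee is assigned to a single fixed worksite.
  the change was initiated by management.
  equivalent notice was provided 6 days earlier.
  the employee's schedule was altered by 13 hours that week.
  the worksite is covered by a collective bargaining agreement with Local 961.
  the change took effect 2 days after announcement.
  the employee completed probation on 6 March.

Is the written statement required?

Yes — required.

(a) ≥ 19 at site — not met.
(i) schedule shift > 6h — holds.
(ii) past probation — satisfied.
(b) = T AND T = true.
(1): F OR T → true.
(i) not employee-requested — holds.
(ii) not (non-exempt) — not met.
(a) = T AND F = false.
(A) no CBA — not satisfied.
(B) fixed location — satisfied.
(i): F OR T → true.
(ii) < 7 days' notice — met.
(A) hourly-paid — holds.
(B) no recent notice — not met.
(iii): T OR F → true.
So (b) is satisfied (T AND T AND T).
So (2) is satisfied (F OR T).
(3) not (public agency) — met.
Overall = T AND T AND T = true.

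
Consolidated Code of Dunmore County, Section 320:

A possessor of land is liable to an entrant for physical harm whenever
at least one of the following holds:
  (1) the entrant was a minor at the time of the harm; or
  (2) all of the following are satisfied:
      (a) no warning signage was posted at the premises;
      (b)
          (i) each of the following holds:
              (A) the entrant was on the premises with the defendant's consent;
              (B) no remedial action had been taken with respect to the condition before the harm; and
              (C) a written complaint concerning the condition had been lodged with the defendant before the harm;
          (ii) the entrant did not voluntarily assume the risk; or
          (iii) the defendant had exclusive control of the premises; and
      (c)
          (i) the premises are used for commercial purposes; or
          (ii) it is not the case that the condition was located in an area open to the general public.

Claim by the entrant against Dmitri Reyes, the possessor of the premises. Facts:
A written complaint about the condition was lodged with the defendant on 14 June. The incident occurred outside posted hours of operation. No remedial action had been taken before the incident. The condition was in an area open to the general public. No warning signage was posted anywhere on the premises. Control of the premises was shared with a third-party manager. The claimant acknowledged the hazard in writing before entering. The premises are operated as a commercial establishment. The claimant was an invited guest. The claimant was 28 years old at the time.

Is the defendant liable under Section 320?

Yes — liable.

(1) entrant a minor — not satisfied.
(a) no signage posted — satisfied.
(A) consent to enter — met.
(B) no remedial action — holds.
(C) complaint lodged — satisfied.
So (i) is satisfied (T AND T AND T).
(ii) no assumed risk — fails.
(iii) exclusive control — fails.
(b) = T OR F OR F = true.
(i) commercial use — met.
(ii) not (public area) — fails.
So (c) is satisfied (T OR F).
So (2) is satisfied (T AND T AND T).
Overall: F OR T → true.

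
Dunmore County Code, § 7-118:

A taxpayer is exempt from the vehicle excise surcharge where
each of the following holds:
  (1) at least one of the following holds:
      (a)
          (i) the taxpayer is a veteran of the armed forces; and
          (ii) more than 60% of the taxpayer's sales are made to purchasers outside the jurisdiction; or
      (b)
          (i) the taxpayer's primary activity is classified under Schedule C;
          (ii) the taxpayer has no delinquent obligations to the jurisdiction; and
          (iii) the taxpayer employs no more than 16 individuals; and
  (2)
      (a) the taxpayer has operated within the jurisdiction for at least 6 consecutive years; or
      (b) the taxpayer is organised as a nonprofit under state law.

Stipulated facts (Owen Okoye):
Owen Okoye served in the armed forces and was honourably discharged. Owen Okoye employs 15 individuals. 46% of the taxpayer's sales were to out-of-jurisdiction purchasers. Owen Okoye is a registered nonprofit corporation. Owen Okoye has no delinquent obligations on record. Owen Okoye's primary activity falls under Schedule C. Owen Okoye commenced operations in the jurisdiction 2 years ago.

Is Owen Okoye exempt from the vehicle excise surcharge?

(i) veteran — holds.
(ii) >60% out-of-jur. sales — not met.
(a): T AND F → false.
(i) Schedule C activity — satisfied.
(ii) no delinquency — satisfied.
(iii) ≤ 16 employees — satisfied.
So (b) is satisfied (T AND T AND T).
(1) = F OR T = true.
(a) ≥ 6 yrs in jurisdiction — fails.
(b) nonprofit — met.
So (2) is satisfied (F OR T).
So Overall is satisfied (T AND T).

Yes — exempt.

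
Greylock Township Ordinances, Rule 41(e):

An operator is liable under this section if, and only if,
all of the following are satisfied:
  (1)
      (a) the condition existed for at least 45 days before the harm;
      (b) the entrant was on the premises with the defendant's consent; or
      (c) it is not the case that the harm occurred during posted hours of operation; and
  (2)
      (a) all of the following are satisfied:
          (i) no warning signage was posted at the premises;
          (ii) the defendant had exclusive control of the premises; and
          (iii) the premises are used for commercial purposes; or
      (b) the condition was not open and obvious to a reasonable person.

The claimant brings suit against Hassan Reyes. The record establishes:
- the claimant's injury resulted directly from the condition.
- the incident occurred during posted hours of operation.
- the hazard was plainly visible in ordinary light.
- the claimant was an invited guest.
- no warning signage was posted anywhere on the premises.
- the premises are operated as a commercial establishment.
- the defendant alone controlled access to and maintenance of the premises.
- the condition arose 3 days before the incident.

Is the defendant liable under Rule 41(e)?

(a) condition ≥45 days old — not met.
(b) consent to enter — met.
(c) not (during posted hours) — not satisfied.
So (1) is satisfied (F OR T OR F).
(i) no signage posted — met.
(ii) exclusive control — holds.
(iii) commercial use — holds.
(a): T AND T AND T → true.
(b) not open/obvious — not satisfied.
So (2) is satisfied (T OR F).
So Overall is satisfied (T AND T).

Yes — liable.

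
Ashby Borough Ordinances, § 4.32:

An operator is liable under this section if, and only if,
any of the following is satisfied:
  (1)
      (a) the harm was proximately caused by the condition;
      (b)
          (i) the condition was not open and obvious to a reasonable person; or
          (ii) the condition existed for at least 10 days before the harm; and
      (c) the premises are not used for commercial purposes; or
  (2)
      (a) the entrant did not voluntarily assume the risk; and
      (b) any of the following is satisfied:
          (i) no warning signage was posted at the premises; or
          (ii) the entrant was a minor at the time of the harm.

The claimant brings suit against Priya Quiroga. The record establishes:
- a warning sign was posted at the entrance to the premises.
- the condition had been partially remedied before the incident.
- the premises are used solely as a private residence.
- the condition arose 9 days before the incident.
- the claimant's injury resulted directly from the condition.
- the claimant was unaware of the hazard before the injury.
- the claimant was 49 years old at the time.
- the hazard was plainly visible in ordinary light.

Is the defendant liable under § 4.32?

No — not liable.

(a) proximate cause — met.
(i) not open/obvious — not satisfied.
(ii) condition ≥10 days old — fails.
(b): F OR F → false.
(c) not (commercial use) — holds.
(1) = T AND F AND T = false.
(a) no assumed risk — satisfied.
(i) no signage posted — fails.
(ii) entrant a minor — not met.
(b): F OR F → false.
(2): T AND F → false.
Overall: F OR F → false.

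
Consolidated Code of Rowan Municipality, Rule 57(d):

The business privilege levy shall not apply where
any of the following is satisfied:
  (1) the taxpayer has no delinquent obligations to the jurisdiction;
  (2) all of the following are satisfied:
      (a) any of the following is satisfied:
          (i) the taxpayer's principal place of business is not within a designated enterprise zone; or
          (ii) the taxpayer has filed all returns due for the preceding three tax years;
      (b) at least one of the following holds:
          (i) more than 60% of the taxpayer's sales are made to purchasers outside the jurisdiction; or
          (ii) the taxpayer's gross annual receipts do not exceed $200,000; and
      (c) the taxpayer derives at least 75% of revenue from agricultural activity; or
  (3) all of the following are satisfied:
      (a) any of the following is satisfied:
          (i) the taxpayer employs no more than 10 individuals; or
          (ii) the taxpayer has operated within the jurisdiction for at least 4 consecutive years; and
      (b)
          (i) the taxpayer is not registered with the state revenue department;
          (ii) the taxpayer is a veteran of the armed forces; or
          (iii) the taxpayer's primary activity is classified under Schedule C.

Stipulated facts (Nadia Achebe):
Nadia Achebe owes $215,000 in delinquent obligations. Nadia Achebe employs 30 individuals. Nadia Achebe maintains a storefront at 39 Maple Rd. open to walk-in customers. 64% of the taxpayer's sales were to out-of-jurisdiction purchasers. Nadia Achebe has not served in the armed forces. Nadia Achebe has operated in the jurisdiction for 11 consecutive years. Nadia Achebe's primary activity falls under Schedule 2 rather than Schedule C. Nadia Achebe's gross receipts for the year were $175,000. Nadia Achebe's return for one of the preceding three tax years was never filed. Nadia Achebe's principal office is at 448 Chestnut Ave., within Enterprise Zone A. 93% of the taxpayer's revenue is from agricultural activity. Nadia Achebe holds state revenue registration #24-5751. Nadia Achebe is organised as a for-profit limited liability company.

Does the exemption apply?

(1) no delinquency — not satisfied.
(i) not (in enterprise zone) — fails.
(ii) returns current — fails.
(a) = F OR F = false.
(i) >60% out-of-jur. sales — satisfied.
(ii) receipts ≤ $200,000 — holds.
So (b) is satisfied (T OR T).
(c) ≥75% agricultural — satisfied.
So (2) is not satisfied (F AND T AND T).
(i) ≤ 10 employees — not satisfied.
(ii) ≥ 4 yrs in jurisdiction — met.
(a) = F OR T = true.
(i) not (state-registered) — not satisfied.
(ii) veteran — fails.
(iii) Schedule C activity — not satisfied.
(b) = F OR F OR F = false.
So (3) is not satisfied (T AND F).
So Overall is not satisfied (F OR F OR F).

No — not exempt.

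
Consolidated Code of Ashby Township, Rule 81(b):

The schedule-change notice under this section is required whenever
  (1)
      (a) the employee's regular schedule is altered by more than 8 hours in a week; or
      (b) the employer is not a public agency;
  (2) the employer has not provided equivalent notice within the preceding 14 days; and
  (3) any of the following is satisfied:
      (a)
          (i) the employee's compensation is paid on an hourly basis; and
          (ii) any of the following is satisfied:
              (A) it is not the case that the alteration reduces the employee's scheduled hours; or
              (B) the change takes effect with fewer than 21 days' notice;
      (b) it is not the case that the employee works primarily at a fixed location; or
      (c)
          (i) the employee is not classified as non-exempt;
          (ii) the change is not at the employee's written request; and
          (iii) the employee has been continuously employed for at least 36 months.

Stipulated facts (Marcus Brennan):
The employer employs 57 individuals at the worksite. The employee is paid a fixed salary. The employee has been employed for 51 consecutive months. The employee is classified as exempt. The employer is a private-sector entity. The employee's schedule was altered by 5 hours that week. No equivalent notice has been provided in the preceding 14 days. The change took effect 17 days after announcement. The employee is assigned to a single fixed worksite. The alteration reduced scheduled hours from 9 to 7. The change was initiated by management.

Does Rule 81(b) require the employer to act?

Yes — required.

(a) schedule shift > 8h — fails.
(b) not (public agency) — met.
(1): F OR T → true.
(2) no recent notice — met.
(i) hourly-paid — fails.
(A) not (hours reduced) — not satisfied.
(B) < 21 days' notice — satisfied.
(ii): F OR T → true.
So (a) is not satisfied (F AND T).
(b) not (fixed location) — not satisfied.
(i) not (non-exempt) — met.
(ii) not employee-requested — satisfied.
(iii) tenure ≥ 36 mo. — holds.
(c): T AND T AND T → true.
So (3) is satisfied (F OR F OR T).
Overall: T AND T AND T → true.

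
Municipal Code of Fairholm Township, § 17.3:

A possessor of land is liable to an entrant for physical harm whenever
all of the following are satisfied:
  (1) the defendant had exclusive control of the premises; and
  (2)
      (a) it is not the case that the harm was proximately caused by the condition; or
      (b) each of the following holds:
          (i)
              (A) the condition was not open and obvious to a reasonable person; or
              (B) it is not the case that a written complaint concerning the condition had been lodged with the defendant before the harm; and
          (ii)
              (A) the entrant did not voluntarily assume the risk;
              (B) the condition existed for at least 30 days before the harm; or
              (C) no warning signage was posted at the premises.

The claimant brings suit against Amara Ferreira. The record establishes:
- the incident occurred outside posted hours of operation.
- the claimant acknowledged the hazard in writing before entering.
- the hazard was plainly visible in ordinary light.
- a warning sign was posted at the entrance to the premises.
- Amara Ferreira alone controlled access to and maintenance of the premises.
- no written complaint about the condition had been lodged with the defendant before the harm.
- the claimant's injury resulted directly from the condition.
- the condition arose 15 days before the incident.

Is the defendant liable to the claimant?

(1) exclusive control — satisfied.
(a) not (proximate cause) — not met.
(A) not open/obvious — not satisfied.
(B) not (complaint lodged) — met.
(i): F OR T → true.
(A) no assumed risk — fails.
(B) condition ≥30 days old — not met.
(C) no signage posted — not satisfied.
(ii): F OR F OR F → false.
(b) = T AND F = false.
(2) = F OR F = false.
Overall: T AND F → false.

No — not liable.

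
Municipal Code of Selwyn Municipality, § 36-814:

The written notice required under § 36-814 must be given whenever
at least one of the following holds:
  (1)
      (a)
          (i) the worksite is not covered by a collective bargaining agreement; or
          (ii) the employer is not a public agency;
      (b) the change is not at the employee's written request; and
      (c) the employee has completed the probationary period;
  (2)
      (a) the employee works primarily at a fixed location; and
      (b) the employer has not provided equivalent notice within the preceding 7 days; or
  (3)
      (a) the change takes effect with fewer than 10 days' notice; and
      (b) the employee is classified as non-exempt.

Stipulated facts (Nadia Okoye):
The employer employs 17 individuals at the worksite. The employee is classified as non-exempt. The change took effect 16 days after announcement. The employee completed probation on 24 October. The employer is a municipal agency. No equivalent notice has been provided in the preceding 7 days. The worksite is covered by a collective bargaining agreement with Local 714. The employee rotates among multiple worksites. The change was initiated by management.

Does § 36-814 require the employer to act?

(i) no CBA — fails.
(ii) not (public agency) — fails.
So (a) is not satisfied (F OR F).
(b) not employee-requested — satisfied.
(c) past probation — satisfied.
(1) = F AND T AND T = false.
(a) fixed location — not met.
(b) no recent notice — holds.
(2) = F AND T = false.
(a) < 10 days' notice — fails.
(b) non-exempt — holds.
(3): F AND T → false.
Overall = F OR F OR F = false.

No — not required.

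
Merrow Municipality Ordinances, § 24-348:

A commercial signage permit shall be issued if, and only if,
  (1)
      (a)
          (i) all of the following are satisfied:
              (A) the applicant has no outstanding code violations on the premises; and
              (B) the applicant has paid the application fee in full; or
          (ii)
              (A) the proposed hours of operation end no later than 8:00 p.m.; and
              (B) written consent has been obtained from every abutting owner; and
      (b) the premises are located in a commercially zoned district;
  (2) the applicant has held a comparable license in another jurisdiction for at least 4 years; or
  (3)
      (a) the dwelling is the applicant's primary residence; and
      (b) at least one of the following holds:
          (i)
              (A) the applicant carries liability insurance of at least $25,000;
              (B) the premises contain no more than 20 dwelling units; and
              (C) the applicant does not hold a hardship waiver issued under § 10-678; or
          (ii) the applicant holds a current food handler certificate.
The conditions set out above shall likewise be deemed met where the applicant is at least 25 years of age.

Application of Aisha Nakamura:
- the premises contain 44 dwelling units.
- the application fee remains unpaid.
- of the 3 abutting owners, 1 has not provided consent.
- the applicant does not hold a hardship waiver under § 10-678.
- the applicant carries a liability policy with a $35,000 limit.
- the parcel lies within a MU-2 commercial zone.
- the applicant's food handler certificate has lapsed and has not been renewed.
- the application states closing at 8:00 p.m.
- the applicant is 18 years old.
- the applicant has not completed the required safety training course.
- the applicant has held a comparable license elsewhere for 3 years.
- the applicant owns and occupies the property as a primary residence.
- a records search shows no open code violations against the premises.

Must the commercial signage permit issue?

No — denied.

(A) no code violations — met.
(B) fee paid — not met.
(i) = T AND F = false.
(A) closes by 8 p.m. — satisfied.
(B) all abutters consent — not satisfied.
(ii) = T AND F = false.
So (a) is not satisfied (F OR F).
(b) commercially zoned — met.
(1) = F AND T = false.
(2) prior license ≥ 4 yr — not met.
(a) primary residence — holds.
(A) insurance ≥ $25,000 — satisfied.
(B) ≤ 20 units — not satisfied.
(C) not (hardship waiver) — met.
(i) = T AND F AND T = false.
(ii) food handler cert. — not met.
(b) = F OR F = false.
(3): T AND F → false.
Overall: F OR F OR F → false.
Exception (age ≥ 25) — not satisfied.
Result: main false OR exception false → false.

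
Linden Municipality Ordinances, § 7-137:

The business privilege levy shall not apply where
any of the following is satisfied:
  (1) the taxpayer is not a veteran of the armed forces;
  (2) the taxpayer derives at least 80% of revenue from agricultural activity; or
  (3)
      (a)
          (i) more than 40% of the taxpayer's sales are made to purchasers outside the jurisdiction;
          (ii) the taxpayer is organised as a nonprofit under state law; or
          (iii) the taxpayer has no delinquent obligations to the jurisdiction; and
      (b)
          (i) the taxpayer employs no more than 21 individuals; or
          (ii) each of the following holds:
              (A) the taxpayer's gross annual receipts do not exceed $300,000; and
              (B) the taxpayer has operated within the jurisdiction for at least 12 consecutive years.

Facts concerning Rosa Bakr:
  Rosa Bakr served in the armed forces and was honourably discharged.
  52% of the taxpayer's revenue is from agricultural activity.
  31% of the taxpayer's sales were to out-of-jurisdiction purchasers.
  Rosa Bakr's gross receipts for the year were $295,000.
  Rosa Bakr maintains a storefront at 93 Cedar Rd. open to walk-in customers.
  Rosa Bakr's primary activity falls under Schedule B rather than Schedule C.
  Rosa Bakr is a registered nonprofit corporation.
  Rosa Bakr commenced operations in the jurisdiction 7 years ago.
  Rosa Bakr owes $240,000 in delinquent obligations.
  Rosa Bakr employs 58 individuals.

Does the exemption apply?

No — not exempt.

(1) not (veteran) — not satisfied.
(2) ≥80% agricultural — not met.
(i) >40% out-of-jur. sales — fails.
(ii) nonprofit — met.
(iii) no delinquency — not met.
(a): F OR T OR F → true.
(i) ≤ 21 employees — not satisfied.
(A) receipts ≤ $300,000 — met.
(B) ≥ 12 yrs in jurisdiction — not met.
So (ii) is not satisfied (T AND F).
(b): F OR F → false.
(3): T AND F → false.
Overall: F OR F OR F → false.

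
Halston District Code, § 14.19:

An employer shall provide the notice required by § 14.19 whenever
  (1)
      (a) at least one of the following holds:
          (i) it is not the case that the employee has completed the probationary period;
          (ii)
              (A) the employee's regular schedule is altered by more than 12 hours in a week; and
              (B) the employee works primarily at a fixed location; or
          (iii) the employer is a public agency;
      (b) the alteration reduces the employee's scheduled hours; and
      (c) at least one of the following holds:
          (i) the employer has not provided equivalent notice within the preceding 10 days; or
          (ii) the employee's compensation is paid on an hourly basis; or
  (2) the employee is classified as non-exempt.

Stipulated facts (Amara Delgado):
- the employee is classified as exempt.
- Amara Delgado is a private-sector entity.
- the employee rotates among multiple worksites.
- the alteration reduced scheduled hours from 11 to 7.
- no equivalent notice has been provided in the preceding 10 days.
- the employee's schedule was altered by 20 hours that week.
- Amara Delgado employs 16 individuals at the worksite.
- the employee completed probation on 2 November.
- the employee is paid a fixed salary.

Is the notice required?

(i) not (past probation) — fails.
(A) schedule shift > 12h — met.
(B) fixed location — not met.
(ii) = T AND F = false.
(iii) public agency — not satisfied.
(a) = F OR F OR F = false.
(b) hours reduced — satisfied.
(i) no recent notice — satisfied.
(ii) hourly-paid — fails.
(c) = T OR F = true.
(1) = F AND T AND T = false.
(2) non-exempt — fails.
Overall: F OR F → false.

No — not required.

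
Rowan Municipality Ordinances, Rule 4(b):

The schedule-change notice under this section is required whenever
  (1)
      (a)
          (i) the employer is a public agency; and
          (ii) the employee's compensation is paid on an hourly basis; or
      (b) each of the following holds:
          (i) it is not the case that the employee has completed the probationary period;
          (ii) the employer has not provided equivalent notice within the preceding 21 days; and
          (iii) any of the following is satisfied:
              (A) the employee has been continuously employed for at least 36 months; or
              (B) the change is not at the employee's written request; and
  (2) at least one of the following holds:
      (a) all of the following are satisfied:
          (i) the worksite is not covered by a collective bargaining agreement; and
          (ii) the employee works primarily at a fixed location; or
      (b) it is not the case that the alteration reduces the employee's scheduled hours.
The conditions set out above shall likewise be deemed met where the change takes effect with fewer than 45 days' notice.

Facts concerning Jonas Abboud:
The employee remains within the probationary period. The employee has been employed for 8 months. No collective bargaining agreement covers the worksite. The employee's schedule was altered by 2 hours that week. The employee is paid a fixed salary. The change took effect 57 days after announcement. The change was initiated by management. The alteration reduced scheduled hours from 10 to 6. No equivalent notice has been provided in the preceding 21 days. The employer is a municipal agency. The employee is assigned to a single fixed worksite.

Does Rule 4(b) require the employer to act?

(i) public agency — satisfied.
(ii) hourly-paid — fails.
(a) = T AND F = false.
(i) not (past probation) — holds.
(ii) no recent notice — met.
(A) tenure ≥ 36 mo. — not met.
(B) not employee-requested — holds.
(iii): F OR T → true.
So (b) is satisfied (T AND T AND T).
(1): F OR T → true.
(i) no CBA — met.
(ii) fixed location — met.
So (a) is satisfied (T AND T).
(b) not (hours reduced) — fails.
(2): T OR F → true.
Overall = T AND T = true.
Exception (< 45 days' notice) — not satisfied.
Result: main true OR exception false → true.

Yes — required.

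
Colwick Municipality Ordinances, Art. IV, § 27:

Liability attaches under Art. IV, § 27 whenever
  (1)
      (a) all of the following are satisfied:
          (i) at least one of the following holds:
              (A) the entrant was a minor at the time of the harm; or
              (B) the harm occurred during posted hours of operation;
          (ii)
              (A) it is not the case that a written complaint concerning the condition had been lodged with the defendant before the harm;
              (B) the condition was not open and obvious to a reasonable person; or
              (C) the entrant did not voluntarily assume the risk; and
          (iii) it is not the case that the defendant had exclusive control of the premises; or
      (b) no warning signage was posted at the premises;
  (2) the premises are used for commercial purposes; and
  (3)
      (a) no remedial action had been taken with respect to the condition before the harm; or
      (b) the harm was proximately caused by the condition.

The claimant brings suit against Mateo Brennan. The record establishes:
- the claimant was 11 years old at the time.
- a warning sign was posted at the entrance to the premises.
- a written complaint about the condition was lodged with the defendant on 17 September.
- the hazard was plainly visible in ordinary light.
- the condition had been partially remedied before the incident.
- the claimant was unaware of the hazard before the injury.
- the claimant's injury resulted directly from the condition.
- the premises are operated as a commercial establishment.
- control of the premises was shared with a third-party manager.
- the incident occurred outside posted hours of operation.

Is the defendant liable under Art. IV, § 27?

Yes — liable.

(A) entrant a minor — holds.
(B) during posted hours — not satisfied.
(i) = T OR F = true.
(A) not (complaint lodged) — not satisfied.
(B) not open/obvious — not satisfied.
(C) no assumed risk — satisfied.
So (ii) is satisfied (F OR F OR T).
(iii) not (exclusive control) — met.
(a) = T AND T AND T = true.
(b) no signage posted — fails.
So (1) is satisfied (T OR F).
(2) commercial use — holds.
(a) no remedial action — not satisfied.
(b) proximate cause — holds.
So (3) is satisfied (F OR T).
Overall: T AND T AND T → true.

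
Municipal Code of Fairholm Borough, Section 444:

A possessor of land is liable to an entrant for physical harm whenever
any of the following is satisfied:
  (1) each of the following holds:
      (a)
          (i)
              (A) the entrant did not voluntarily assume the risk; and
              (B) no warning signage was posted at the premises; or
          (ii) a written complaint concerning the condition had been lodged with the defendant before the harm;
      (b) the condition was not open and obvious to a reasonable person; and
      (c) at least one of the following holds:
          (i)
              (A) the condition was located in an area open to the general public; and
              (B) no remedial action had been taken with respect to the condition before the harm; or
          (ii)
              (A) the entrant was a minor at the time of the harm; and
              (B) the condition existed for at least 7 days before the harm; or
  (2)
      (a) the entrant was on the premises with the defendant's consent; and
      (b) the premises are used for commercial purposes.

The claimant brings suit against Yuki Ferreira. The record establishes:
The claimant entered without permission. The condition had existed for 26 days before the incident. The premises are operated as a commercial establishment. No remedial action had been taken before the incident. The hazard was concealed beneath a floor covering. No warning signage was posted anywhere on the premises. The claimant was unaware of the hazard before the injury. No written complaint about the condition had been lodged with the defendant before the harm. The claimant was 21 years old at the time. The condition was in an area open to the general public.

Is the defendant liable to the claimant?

Yes — liable.

(A) no assumed risk — holds.
(B) no signage posted — holds.
(i): T AND T → true.
(ii) complaint lodged — fails.
(a): T OR F → true.
(b) not open/obvious — satisfied.
(A) public area — satisfied.
(B) no remedial action — satisfied.
(i) = T AND T = true.
(A) entrant a minor — fails.
(B) condition ≥7 days old — satisfied.
So (ii) is not satisfied (F AND T).
(c): T OR F → true.
(1) = T AND T AND T = true.
(a) consent to enter — not met.
(b) commercial use — satisfied.
(2): F AND T → false.
So Overall is satisfied (T OR F).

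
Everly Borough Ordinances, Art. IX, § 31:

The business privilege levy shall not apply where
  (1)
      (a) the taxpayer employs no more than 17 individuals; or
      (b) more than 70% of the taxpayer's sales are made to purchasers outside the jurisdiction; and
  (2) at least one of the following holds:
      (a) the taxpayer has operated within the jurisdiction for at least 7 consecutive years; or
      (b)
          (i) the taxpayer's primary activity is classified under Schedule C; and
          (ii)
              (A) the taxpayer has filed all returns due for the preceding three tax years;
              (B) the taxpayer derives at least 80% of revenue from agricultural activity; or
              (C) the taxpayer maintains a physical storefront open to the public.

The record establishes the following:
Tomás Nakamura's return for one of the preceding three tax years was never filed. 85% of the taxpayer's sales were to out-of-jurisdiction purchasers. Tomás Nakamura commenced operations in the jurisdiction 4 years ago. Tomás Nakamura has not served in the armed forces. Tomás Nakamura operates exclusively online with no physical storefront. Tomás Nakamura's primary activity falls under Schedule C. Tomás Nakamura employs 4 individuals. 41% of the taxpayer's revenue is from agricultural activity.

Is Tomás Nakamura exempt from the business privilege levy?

No — not exempt.

(a) ≤ 17 employees — holds.
(b) >70% out-of-jur. sales — met.
(1) = T OR T = true.
(a) ≥ 7 yrs in jurisdiction — not met.
(i) Schedule C activity — satisfied.
(A) returns current — not met.
(B) ≥80% agricultural — not satisfied.
(C) has storefront — not satisfied.
(ii): F OR F OR F → false.
(b) = T AND F = false.
(2) = F OR F = false.
Overall = T AND F = false.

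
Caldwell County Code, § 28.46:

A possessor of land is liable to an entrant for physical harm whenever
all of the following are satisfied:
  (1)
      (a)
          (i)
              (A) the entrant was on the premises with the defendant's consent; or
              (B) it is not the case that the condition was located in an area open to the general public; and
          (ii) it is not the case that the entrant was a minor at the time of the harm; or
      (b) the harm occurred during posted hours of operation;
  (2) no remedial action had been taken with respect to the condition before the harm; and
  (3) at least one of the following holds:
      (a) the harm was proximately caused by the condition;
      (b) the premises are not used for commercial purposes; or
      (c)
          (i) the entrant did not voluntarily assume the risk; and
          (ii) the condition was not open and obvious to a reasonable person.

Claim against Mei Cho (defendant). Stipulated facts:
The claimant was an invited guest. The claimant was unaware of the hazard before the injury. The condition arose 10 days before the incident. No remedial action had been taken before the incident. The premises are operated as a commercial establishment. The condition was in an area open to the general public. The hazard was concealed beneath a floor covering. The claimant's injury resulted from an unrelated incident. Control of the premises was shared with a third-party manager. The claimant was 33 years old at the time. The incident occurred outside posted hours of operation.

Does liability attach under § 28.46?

Yes — liable.

(A) consent to enter — met.
(B) not (public area) — fails.
So (i) is satisfied (T OR F).
(ii) not (entrant a minor) — holds.
(a) = T AND T = true.
(b) during posted hours — not satisfied.
So (1) is satisfied (T OR F).
(2) no remedial action — met.
(a) proximate cause — not met.
(b) not (commercial use) — fails.
(i) no assumed risk — satisfied.
(ii) not open/obvious — holds.
(c) = T AND T = true.
So (3) is satisfied (F OR F OR T).
Overall: T AND T AND T → true.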